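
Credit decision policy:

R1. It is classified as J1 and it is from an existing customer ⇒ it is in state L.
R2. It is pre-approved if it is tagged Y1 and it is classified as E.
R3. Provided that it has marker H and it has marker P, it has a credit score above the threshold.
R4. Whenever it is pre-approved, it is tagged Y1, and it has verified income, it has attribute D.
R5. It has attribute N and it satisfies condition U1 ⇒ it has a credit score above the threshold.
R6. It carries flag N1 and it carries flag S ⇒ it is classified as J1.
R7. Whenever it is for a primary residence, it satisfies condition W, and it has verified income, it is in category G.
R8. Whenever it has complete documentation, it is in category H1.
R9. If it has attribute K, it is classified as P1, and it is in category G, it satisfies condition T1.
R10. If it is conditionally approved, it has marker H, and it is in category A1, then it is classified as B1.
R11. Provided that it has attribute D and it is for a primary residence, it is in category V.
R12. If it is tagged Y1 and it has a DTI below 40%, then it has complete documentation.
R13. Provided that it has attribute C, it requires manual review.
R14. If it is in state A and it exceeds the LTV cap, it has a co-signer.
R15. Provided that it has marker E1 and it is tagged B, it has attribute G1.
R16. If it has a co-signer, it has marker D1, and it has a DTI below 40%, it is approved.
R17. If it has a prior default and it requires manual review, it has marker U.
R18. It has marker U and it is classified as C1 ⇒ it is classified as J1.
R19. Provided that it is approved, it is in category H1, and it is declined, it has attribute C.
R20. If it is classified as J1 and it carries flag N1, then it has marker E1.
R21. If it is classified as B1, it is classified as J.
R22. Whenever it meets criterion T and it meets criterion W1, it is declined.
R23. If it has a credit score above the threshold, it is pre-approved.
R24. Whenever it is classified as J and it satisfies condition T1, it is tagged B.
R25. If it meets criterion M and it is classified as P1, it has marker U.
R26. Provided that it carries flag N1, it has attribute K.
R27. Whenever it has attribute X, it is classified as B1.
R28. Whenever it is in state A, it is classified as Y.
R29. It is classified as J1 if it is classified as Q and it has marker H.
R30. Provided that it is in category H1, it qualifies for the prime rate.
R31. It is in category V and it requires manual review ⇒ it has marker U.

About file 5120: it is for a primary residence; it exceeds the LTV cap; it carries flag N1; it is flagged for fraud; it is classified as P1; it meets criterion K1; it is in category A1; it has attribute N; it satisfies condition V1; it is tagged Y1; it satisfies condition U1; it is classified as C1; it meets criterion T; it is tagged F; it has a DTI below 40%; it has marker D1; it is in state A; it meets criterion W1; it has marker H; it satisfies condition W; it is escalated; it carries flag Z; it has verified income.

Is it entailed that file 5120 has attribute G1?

Forward chaining from the given facts derives: has a credit score above the threshold, is in category G, has complete documentation, has a co-signer, is approved, is declined, is pre-approved, has attribute K, is classified as Y, has attribute D, is in category H1, satisfies condition T1, is in category V, has attribute C, qualifies for the prime rate, requires manual review, has marker U, is classified as J1, has marker E1.
The only rule concluding "it has attribute G1" is R15, which needs "it is tagged B"; that is never established.

No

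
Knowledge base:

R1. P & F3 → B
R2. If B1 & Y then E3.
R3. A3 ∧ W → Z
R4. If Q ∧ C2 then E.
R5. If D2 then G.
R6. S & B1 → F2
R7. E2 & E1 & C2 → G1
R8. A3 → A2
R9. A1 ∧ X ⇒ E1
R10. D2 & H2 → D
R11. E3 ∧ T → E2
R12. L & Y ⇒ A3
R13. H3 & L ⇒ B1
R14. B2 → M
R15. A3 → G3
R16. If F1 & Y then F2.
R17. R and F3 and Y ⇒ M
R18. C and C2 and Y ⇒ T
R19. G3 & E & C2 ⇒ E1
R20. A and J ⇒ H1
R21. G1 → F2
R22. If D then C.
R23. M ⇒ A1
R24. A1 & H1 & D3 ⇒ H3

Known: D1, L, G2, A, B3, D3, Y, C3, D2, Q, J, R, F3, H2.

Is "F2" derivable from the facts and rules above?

No

Forward chaining from the given facts derives: G, D, A3, G3, M, H1, C, A1, H3, A2, B1, E3.
Rules concluding F2: R6 needs S; R16 needs F1; R21 needs G1 — none of these are established.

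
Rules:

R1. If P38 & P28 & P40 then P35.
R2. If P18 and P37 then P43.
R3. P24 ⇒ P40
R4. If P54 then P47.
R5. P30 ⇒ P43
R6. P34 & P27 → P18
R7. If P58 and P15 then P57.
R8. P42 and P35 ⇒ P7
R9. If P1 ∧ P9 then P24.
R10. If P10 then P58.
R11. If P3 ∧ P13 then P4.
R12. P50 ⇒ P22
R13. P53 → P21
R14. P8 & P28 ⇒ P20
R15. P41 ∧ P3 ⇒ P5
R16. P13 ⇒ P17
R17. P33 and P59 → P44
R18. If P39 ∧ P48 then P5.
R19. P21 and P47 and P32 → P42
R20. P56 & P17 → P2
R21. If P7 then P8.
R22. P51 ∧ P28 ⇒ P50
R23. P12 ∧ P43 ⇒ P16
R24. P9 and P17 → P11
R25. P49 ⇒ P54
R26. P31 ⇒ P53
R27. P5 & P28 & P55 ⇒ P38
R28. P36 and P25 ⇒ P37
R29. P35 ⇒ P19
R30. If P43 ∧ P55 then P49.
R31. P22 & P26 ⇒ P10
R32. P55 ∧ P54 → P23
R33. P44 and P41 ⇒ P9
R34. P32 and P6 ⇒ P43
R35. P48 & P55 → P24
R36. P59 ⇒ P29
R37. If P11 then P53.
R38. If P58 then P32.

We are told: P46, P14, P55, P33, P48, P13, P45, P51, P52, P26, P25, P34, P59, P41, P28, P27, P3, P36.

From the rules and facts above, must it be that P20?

Yes

P18  (by R6: P34, P27)
P5  (by R15: P41, P3)
P17  (by R16: P13)
P44  (by R17: P33, P59)
P50  (by R22: P51, P28)
P38  (by R27: P5, P28, P55)
P37  (by R28: P36, P25)
P9  (by R33: P44, P41)
P24  (by R35: P48, P55)
P43  (by R2: P18, P37)
P40  (by R3: P24)
P22  (by R12: P50)
P11  (by R24: P9, P17)
P49  (by R30: P43, P55)
P10  (by R31: P22, P26)
P53  (by R37: P11)
P35  (by R1: P38, P28, P40)
P58  (by R10: P10)
P21  (by R13: P53)
P54  (by R25: P49)
P32  (by R38: P58)
P47  (by R4: P54)
P42  (by R19: P21, P47, P32)
P7  (by R8: P42, P35)
P8  (by R21: P7)
P20  (by R14: P8, P28)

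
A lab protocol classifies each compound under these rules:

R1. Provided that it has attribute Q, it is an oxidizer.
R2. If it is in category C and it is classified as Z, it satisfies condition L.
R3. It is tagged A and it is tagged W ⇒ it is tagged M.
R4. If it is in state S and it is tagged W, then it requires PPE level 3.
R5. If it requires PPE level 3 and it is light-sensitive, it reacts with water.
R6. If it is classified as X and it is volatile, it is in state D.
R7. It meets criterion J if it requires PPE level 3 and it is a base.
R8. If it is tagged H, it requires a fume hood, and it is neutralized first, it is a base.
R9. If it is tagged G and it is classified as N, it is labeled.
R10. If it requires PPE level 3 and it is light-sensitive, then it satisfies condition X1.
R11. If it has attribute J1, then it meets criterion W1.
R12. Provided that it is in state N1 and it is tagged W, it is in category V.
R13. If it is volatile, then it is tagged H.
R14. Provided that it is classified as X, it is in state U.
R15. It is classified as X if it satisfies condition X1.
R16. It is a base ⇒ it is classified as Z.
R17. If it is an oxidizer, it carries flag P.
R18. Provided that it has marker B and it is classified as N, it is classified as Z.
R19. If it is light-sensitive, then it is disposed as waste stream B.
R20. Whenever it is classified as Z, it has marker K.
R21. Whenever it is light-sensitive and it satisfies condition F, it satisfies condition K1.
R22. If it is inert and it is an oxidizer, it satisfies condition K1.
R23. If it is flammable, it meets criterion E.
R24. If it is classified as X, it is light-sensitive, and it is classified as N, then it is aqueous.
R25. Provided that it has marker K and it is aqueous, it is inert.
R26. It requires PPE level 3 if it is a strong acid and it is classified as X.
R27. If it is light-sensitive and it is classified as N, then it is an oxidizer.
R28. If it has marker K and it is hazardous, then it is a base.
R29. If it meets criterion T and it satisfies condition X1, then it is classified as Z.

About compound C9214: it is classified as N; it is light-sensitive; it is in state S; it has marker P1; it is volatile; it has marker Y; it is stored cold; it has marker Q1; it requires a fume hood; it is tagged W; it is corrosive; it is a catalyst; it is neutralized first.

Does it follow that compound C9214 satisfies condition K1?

By R4 (it is in state S, it is tagged W): it requires PPE level 3.
By R10 (it requires PPE level 3, it is light-sensitive): it satisfies condition X1.
By R13 (it is volatile): it is tagged H.
By R15 (it satisfies condition X1): it is classified as X.
By R24 (it is classified as X, it is light-sensitive, it is classified as N): it is aqueous.
By R27 (it is light-sensitive, it is classified as N): it is an oxidizer.
By R8 (it is tagged H, it requires a fume hood, it is neutralized first): it is a base.
By R16 (it is a base): it is classified as Z.
By R20 (it is classified as Z): it has marker K.
By R25 (it has marker K, it is aqueous): it is inert.
By R22 (it is inert, it is an oxidizer): it satisfies condition K1.

Yes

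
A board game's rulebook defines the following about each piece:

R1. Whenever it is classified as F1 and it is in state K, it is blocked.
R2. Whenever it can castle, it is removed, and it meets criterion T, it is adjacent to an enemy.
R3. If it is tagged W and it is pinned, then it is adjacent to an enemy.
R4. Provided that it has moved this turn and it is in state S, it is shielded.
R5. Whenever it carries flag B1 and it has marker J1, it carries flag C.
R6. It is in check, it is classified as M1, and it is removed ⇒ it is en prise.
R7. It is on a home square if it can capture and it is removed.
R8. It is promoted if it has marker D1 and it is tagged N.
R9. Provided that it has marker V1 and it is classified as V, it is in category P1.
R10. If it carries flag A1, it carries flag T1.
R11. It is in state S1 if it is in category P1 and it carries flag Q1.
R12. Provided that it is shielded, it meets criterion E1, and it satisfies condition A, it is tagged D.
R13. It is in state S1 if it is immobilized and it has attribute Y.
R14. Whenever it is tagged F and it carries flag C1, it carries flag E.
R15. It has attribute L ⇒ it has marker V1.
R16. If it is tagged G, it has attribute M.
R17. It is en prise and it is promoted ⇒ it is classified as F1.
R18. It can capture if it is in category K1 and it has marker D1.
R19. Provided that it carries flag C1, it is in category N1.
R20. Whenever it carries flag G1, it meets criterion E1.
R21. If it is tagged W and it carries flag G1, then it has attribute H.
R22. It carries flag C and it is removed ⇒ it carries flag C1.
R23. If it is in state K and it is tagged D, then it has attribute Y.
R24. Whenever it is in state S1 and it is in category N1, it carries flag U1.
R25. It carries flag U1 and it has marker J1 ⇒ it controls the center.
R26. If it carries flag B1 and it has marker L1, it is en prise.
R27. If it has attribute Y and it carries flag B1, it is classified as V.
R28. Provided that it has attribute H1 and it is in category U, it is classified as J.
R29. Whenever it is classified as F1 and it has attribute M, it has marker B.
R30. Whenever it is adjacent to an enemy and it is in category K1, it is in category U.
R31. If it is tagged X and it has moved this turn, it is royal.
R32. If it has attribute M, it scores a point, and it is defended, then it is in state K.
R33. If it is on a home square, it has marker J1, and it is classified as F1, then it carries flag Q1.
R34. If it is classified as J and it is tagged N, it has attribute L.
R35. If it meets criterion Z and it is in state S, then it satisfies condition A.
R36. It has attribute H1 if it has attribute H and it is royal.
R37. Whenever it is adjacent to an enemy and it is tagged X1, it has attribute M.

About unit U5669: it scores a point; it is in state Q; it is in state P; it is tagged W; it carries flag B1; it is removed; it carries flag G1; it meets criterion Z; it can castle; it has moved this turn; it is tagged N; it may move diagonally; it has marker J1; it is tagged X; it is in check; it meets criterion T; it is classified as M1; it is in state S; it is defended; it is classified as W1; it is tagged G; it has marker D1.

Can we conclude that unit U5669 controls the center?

No

Forward chaining from the given facts derives: is adjacent to an enemy, is shielded, carries flag C, is en prise, is promoted, has attribute M, is classified as F1, meets criterion E1, has attribute H, carries flag C1, has marker B, is royal, is in state K, satisfies condition A, has attribute H1, is blocked, is tagged D, is in category N1, has attribute Y, is classified as V.
The only rule concluding "it controls the center" is R25, which needs "it carries flag U1"; that is never established.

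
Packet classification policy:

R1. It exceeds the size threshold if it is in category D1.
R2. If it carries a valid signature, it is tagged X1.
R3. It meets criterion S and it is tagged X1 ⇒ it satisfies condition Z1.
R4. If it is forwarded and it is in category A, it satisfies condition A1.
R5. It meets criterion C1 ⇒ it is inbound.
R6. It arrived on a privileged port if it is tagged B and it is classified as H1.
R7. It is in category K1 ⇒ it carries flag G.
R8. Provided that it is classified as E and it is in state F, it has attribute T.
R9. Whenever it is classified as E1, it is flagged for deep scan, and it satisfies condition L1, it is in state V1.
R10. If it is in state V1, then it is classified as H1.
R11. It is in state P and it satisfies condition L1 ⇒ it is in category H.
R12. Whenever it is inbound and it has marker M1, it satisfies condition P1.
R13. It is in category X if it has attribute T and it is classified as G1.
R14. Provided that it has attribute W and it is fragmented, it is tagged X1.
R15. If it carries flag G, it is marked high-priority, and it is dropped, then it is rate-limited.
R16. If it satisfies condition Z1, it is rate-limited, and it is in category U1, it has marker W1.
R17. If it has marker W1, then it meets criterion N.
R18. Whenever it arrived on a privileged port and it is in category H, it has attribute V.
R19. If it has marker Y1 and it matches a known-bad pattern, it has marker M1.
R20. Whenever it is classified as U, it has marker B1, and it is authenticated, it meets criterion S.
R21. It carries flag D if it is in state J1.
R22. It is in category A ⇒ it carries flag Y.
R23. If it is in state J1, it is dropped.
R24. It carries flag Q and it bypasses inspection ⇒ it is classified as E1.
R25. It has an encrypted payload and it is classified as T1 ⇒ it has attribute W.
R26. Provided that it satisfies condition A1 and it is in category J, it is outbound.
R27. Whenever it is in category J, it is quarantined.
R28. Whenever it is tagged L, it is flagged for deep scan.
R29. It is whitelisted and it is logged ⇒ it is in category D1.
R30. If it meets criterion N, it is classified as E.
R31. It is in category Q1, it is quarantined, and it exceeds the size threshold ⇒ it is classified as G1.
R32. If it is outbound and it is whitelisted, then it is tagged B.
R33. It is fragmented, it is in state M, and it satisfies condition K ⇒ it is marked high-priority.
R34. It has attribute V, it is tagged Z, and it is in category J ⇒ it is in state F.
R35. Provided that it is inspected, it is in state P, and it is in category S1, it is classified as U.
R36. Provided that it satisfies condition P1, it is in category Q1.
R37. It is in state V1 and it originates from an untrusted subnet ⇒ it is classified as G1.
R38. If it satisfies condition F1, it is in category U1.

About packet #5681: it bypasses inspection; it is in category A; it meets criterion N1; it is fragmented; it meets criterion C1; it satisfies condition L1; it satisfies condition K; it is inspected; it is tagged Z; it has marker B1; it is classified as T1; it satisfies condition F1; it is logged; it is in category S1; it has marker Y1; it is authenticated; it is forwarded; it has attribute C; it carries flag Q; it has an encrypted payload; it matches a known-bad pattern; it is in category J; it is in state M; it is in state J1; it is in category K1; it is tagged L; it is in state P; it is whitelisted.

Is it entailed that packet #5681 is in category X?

Yes

By R4 (it is forwarded, it is in category A): it satisfies condition A1.
By R5 (it meets criterion C1): it is inbound.
By R7 (it is in category K1): it carries flag G.
By R11 (it is in state P, it satisfies condition L1): it is in category H.
By R19 (it has marker Y1, it matches a known-bad pattern): it has marker M1.
By R23 (it is in state J1): it is dropped.
By R24 (it carries flag Q, it bypasses inspection): it is classified as E1.
By R25 (it has an encrypted payload, it is classified as T1): it has attribute W.
By R26 (it satisfies condition A1, it is in category J): it is outbound.
By R27 (it is in category J): it is quarantined.
By R28 (it is tagged L): it is flagged for deep scan.
By R29 (it is whitelisted, it is logged): it is in category D1.
By R32 (it is outbound, it is whitelisted): it is tagged B.
By R33 (it is fragmented, it is in state M, it satisfies condition K): it is marked high-priority.
By R35 (it is inspected, it is in state P, it is in category S1): it is classified as U.
By R38 (it satisfies condition F1): it is in category U1.
By R1 (it is in category D1): it exceeds the size threshold.
By R9 (it is classified as E1, it is flagged for deep scan, it satisfies condition L1): it is in state V1.
By R10 (it is in state V1): it is classified as H1.
By R12 (it is inbound, it has marker M1): it satisfies condition P1.
By R14 (it has attribute W, it is fragmented): it is tagged X1.
By R15 (it carries flag G, it is marked high-priority, it is dropped): it is rate-limited.
By R20 (it is classified as U, it has marker B1, it is authenticated): it meets criterion S.
By R36 (it satisfies condition P1): it is in category Q1.
By R3 (it meets criterion S, it is tagged X1): it satisfies condition Z1.
By R6 (it is tagged B, it is classified as H1): it arrived on a privileged port.
By R16 (it satisfies condition Z1, it is rate-limited, it is in category U1): it has marker W1.
By R17 (it has marker W1): it meets criterion N.
By R18 (it arrived on a privileged port, it is in category H): it has attribute V.
By R30 (it meets criterion N): it is classified as E.
By R31 (it is in category Q1, it is quarantined, it exceeds the size threshold): it is classified as G1.
By R34 (it has attribute V, it is tagged Z, it is in category J): it is in state F.
By R8 (it is classified as E, it is in state F): it has attribute T.
By R13 (it has attribute T, it is classified as G1): it is in category X.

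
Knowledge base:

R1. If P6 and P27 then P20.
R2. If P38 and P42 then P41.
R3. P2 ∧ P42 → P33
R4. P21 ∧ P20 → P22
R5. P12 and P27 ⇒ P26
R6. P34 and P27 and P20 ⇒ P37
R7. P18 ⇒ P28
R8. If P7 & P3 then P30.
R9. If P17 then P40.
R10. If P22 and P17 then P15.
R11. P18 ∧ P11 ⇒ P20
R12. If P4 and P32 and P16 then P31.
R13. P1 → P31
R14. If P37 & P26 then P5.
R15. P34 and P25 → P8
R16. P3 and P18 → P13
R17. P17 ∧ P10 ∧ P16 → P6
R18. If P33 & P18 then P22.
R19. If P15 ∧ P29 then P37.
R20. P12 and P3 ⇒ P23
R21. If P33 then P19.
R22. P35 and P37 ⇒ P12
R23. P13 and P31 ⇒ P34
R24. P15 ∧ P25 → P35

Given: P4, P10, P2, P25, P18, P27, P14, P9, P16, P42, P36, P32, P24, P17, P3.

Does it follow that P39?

No

Forward chaining from the given facts derives: P33, P28, P40, P31, P13, P6, P22, P19, P34, P20, P37, P15, P8, P35, P12, P26, P5, P23.
No rule has P39 as its conclusion, and it is not among the given facts.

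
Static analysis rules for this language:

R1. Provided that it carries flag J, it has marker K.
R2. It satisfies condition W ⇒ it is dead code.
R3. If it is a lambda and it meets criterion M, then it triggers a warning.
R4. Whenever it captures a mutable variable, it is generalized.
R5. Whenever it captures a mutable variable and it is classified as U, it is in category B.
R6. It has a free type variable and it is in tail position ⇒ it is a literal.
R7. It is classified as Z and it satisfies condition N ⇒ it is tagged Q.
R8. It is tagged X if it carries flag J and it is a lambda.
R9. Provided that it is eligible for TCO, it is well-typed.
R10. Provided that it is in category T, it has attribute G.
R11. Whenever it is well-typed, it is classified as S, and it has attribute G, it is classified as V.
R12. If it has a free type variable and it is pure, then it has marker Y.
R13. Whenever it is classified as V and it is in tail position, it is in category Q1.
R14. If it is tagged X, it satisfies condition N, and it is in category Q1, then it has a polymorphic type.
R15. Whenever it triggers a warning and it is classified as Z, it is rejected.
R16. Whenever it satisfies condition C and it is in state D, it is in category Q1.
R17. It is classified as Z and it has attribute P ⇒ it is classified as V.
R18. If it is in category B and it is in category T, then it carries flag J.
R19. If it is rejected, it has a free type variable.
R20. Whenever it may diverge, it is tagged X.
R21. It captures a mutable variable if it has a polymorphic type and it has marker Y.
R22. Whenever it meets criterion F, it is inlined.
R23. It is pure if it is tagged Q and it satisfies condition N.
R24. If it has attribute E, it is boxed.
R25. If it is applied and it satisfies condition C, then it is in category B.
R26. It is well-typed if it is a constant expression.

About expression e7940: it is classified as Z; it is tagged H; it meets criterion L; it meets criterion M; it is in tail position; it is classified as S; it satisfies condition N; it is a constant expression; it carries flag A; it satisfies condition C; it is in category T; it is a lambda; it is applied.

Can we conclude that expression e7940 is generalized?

By R3 (it is a lambda, it meets criterion M): it triggers a warning.
By R7 (it is classified as Z, it satisfies condition N): it is tagged Q.
By R10 (it is in category T): it has attribute G.
By R15 (it triggers a warning, it is classified as Z): it is rejected.
By R19 (it is rejected): it has a free type variable.
By R23 (it is tagged Q, it satisfies condition N): it is pure.
By R25 (it is applied, it satisfies condition C): it is in category B.
By R26 (it is a constant expression): it is well-typed.
By R11 (it is well-typed, it is classified as S, it has attribute G): it is classified as V.
By R12 (it has a free type variable, it is pure): it has marker Y.
By R13 (it is classified as V, it is in tail position): it is in category Q1.
By R18 (it is in category B, it is in category T): it carries flag J.
By R8 (it carries flag J, it is a lambda): it is tagged X.
By R14 (it is tagged X, it satisfies condition N, it is in category Q1): it has a polymorphic type.
By R21 (it has a polymorphic type, it has marker Y): it captures a mutable variable.
By R4 (it captures a mutable variable): it is generalized.

Yes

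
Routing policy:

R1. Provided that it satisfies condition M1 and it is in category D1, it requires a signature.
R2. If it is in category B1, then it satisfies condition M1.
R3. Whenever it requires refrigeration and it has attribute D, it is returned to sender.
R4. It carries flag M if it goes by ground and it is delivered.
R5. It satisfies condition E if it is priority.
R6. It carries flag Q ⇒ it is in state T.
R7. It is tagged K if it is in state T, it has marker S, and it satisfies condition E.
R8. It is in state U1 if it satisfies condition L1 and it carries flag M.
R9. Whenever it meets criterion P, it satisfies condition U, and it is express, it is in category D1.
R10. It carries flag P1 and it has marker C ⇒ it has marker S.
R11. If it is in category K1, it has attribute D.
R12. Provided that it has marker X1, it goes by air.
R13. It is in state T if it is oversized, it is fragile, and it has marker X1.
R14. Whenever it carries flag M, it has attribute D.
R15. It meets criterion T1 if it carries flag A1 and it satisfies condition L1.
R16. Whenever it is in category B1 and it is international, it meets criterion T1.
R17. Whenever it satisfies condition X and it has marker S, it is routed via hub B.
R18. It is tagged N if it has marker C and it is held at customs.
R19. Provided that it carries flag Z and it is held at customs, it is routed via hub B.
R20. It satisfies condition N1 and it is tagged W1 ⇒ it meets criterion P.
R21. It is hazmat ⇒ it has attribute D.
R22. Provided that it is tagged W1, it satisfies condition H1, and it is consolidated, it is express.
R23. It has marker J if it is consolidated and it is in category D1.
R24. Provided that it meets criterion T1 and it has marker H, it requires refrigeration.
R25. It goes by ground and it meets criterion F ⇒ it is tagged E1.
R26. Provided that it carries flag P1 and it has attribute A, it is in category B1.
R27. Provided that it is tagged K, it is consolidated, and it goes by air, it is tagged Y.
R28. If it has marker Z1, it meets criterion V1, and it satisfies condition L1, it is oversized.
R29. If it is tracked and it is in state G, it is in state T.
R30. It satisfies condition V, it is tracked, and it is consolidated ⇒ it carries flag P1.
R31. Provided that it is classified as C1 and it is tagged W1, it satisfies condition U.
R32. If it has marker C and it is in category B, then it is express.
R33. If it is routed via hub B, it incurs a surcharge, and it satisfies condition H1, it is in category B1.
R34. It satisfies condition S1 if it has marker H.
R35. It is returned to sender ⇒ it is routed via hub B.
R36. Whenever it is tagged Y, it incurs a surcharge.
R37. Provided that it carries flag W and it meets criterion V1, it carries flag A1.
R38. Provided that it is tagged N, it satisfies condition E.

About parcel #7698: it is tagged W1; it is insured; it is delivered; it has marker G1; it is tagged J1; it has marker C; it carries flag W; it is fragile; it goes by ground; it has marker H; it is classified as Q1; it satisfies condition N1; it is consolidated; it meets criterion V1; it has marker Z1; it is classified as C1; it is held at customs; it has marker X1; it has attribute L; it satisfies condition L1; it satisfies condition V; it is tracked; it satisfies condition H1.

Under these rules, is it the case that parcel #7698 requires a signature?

Yes

By R4 (it goes by ground, it is delivered): it carries flag M.
By R12 (it has marker X1): it goes by air.
By R14 (it carries flag M): it has attribute D.
By R18 (it has marker C, it is held at customs): it is tagged N.
By R20 (it satisfies condition N1, it is tagged W1): it meets criterion P.
By R22 (it is tagged W1, it satisfies condition H1, it is consolidated): it is express.
By R28 (it has marker Z1, it meets criterion V1, it satisfies condition L1): it is oversized.
By R30 (it satisfies condition V, it is tracked, it is consolidated): it carries flag P1.
By R31 (it is classified as C1, it is tagged W1): it satisfies condition U.
By R37 (it carries flag W, it meets criterion V1): it carries flag A1.
By R38 (it is tagged N): it satisfies condition E.
By R9 (it meets criterion P, it satisfies condition U, it is express): it is in category D1.
By R10 (it carries flag P1, it has marker C): it has marker S.
By R13 (it is oversized, it is fragile, it has marker X1): it is in state T.
By R15 (it carries flag A1, it satisfies condition L1): it meets criterion T1.
By R24 (it meets criterion T1, it has marker H): it requires refrigeration.
By R3 (it requires refrigeration, it has attribute D): it is returned to sender.
By R7 (it is in state T, it has marker S, it satisfies condition E): it is tagged K.
By R27 (it is tagged K, it is consolidated, it goes by air): it is tagged Y.
By R35 (it is returned to sender): it is routed via hub B.
By R36 (it is tagged Y): it incurs a surcharge.
By R33 (it is routed via hub B, it incurs a surcharge, it satisfies condition H1): it is in category B1.
By R2 (it is in category B1): it satisfies condition M1.
By R1 (it satisfies condition M1, it is in category D1): it requires a signature.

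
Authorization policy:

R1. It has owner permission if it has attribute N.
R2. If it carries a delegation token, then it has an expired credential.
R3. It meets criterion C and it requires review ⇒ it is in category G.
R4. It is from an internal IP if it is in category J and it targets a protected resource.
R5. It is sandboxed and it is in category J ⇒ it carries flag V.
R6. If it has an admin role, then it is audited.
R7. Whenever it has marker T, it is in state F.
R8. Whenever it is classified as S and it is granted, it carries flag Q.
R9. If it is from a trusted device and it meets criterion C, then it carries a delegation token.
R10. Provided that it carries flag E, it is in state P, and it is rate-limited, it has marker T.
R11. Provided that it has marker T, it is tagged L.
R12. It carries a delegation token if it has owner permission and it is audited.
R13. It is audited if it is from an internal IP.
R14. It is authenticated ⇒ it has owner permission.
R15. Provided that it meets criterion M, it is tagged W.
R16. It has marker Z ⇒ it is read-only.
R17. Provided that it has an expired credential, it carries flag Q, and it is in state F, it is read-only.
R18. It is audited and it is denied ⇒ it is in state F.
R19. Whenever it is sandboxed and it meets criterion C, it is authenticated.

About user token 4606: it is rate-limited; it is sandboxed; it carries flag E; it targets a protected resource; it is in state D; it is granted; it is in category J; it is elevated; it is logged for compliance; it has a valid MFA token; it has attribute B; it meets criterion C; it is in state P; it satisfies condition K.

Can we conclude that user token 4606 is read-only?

No

Forward chaining from the given facts derives: is from an internal IP, carries flag V, has marker T, is tagged L, is audited, is authenticated, is in state F, has owner permission, carries a delegation token, has an expired credential.
Rules concluding "it is read-only": R16 needs "it has marker Z"; R17 needs "it carries flag Q" — none of these are established.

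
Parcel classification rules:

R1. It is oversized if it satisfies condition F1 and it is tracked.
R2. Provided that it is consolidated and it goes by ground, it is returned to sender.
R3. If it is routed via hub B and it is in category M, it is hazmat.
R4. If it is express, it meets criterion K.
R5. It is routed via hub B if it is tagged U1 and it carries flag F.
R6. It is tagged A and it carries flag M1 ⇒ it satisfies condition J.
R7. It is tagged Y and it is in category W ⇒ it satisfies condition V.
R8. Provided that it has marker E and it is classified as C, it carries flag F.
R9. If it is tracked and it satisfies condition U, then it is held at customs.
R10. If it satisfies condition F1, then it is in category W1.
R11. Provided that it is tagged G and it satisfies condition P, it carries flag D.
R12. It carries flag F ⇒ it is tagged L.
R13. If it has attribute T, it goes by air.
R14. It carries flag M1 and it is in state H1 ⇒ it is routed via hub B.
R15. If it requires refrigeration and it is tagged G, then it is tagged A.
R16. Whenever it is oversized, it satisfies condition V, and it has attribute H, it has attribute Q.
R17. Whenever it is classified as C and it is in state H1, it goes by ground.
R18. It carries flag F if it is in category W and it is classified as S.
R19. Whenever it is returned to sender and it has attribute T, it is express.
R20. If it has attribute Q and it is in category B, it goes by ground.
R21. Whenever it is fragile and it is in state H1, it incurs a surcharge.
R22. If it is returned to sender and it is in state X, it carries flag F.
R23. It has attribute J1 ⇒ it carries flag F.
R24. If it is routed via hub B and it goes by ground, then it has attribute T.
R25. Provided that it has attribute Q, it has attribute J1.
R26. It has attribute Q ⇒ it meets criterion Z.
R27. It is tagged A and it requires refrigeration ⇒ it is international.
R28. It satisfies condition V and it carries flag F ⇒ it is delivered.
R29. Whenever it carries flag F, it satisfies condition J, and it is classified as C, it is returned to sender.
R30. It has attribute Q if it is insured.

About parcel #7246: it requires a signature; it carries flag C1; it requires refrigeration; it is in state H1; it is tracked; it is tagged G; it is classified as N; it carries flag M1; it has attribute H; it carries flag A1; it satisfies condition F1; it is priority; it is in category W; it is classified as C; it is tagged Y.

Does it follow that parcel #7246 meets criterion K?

By R1 (it satisfies condition F1, it is tracked): it is oversized.
By R7 (it is tagged Y, it is in category W): it satisfies condition V.
By R14 (it carries flag M1, it is in state H1): it is routed via hub B.
By R15 (it requires refrigeration, it is tagged G): it is tagged A.
By R16 (it is oversized, it satisfies condition V, it has attribute H): it has attribute Q.
By R17 (it is classified as C, it is in state H1): it goes by ground.
By R24 (it is routed via hub B, it goes by ground): it has attribute T.
By R25 (it has attribute Q): it has attribute J1.
By R6 (it is tagged A, it carries flag M1): it satisfies condition J.
By R23 (it has attribute J1): it carries flag F.
By R29 (it carries flag F, it satisfies condition J, it is classified as C): it is returned to sender.
By R19 (it is returned to sender, it has attribute T): it is express.
By R4 (it is express): it meets criterion K.

Yes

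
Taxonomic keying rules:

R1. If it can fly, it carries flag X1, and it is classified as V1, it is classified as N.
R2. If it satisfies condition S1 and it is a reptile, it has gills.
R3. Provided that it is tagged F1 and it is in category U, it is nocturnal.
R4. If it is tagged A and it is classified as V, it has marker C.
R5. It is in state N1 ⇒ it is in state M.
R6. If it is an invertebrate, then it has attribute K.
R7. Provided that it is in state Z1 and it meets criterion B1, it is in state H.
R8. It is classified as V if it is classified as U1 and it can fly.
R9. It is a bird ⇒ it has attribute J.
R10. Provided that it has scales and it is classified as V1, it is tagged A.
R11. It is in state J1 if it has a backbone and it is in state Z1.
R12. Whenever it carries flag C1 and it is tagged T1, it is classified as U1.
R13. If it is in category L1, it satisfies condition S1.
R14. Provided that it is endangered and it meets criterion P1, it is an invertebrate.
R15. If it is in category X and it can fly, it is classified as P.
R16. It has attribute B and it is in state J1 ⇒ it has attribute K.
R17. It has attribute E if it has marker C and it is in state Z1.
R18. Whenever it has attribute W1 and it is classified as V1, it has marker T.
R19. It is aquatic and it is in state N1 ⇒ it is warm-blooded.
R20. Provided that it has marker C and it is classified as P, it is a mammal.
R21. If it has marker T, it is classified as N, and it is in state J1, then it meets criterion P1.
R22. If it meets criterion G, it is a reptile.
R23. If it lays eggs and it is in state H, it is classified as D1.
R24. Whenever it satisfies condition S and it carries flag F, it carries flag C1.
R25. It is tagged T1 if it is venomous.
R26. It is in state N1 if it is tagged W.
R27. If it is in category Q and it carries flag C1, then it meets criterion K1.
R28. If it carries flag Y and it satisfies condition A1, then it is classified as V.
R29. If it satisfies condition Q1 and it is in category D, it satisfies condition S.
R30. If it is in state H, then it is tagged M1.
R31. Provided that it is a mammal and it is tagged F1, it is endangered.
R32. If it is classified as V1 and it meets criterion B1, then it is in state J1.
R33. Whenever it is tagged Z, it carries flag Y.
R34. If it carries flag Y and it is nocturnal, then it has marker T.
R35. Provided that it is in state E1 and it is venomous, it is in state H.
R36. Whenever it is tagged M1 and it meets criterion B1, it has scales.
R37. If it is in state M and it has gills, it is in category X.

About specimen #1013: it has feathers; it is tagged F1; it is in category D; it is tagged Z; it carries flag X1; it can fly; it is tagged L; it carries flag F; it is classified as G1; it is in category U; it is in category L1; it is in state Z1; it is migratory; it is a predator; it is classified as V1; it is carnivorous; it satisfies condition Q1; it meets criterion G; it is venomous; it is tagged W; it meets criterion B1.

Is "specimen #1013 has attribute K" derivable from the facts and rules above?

Yes

By R1 (it can fly, it carries flag X1, it is classified as V1): it is classified as N.
By R3 (it is tagged F1, it is in category U): it is nocturnal.
By R7 (it is in state Z1, it meets criterion B1): it is in state H.
By R13 (it is in category L1): it satisfies condition S1.
By R22 (it meets criterion G): it is a reptile.
By R25 (it is venomous): it is tagged T1.
By R26 (it is tagged W): it is in state N1.
By R29 (it satisfies condition Q1, it is in category D): it satisfies condition S.
By R30 (it is in state H): it is tagged M1.
By R32 (it is classified as V1, it meets criterion B1): it is in state J1.
By R33 (it is tagged Z): it carries flag Y.
By R34 (it carries flag Y, it is nocturnal): it has marker T.
By R36 (it is tagged M1, it meets criterion B1): it has scales.
By R2 (it satisfies condition S1, it is a reptile): it has gills.
By R5 (it is in state N1): it is in state M.
By R10 (it has scales, it is classified as V1): it is tagged A.
By R21 (it has marker T, it is classified as N, it is in state J1): it meets criterion P1.
By R24 (it satisfies condition S, it carries flag F): it carries flag C1.
By R37 (it is in state M, it has gills): it is in category X.
By R12 (it carries flag C1, it is tagged T1): it is classified as U1.
By R15 (it is in category X, it can fly): it is classified as P.
By R8 (it is classified as U1, it can fly): it is classified as V.
By R4 (it is tagged A, it is classified as V): it has marker C.
By R20 (it has marker C, it is classified as P): it is a mammal.
By R31 (it is a mammal, it is tagged F1): it is endangered.
By R14 (it is endangered, it meets criterion P1): it is an invertebrate.
By R6 (it is an invertebrate): it has attribute K.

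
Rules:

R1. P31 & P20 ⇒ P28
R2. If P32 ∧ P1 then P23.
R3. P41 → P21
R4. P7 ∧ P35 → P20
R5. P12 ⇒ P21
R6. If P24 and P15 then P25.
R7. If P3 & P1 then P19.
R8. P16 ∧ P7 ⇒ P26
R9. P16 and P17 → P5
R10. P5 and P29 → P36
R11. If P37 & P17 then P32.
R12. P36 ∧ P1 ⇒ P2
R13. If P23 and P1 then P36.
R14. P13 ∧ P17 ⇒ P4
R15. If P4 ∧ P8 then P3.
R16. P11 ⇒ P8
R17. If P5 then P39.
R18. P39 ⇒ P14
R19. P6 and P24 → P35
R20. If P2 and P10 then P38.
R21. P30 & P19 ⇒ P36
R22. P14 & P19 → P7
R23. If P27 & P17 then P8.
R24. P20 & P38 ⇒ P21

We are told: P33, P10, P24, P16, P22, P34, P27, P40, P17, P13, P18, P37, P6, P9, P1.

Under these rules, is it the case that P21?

Yes

P5  (by R9: P16, P17)
P32  (by R11: P37, P17)
P4  (by R14: P13, P17)
P39  (by R17: P5)
P14  (by R18: P39)
P35  (by R19: P6, P24)
P8  (by R23: P27, P17)
P23  (by R2: P32, P1)
P36  (by R13: P23, P1)
P3  (by R15: P4, P8)
P19  (by R7: P3, P1)
P2  (by R12: P36, P1)
P38  (by R20: P2, P10)
P7  (by R22: P14, P19)
P20  (by R4: P7, P35)
P21  (by R24: P20, P38)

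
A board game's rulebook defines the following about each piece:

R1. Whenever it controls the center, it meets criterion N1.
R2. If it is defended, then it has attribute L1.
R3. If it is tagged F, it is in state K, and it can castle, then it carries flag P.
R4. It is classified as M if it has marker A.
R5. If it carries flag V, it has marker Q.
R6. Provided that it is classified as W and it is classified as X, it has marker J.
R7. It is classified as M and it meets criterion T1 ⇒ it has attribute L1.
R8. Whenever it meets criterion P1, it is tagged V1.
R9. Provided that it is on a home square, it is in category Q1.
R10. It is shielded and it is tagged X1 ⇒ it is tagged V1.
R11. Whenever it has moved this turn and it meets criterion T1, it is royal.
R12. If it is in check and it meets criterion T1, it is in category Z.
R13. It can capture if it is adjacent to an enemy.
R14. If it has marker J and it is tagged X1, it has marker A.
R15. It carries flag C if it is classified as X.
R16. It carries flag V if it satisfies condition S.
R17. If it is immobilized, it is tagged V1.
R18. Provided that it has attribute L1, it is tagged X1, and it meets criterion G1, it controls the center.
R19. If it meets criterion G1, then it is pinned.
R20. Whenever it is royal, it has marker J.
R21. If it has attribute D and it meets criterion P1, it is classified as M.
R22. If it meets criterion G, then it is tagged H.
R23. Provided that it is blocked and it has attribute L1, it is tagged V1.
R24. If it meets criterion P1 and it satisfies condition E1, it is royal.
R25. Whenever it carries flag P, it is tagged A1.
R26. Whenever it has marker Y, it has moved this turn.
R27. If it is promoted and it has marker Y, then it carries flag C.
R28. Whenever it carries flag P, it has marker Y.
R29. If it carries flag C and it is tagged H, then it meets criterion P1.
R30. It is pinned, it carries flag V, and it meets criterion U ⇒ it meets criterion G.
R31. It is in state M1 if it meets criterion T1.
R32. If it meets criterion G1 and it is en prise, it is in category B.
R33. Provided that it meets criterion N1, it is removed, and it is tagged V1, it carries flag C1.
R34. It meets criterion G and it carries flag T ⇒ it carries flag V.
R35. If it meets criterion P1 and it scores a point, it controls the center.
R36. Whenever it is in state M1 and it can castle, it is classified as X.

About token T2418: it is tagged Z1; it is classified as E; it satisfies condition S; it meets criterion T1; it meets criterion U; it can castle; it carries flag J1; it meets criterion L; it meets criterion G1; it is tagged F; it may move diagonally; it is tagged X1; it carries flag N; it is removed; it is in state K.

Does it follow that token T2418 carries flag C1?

Yes

By R3 (it is tagged F, it is in state K, it can castle): it carries flag P.
By R16 (it satisfies condition S): it carries flag V.
By R19 (it meets criterion G1): it is pinned.
By R28 (it carries flag P): it has marker Y.
By R30 (it is pinned, it carries flag V, it meets criterion U): it meets criterion G.
By R31 (it meets criterion T1): it is in state M1.
By R36 (it is in state M1, it can castle): it is classified as X.
By R15 (it is classified as X): it carries flag C.
By R22 (it meets criterion G): it is tagged H.
By R26 (it has marker Y): it has moved this turn.
By R29 (it carries flag C, it is tagged H): it meets criterion P1.
By R8 (it meets criterion P1): it is tagged V1.
By R11 (it has moved this turn, it meets criterion T1): it is royal.
By R20 (it is royal): it has marker J.
By R14 (it has marker J, it is tagged X1): it has marker A.
By R4 (it has marker A): it is classified as M.
By R7 (it is classified as M, it meets criterion T1): it has attribute L1.
By R18 (it has attribute L1, it is tagged X1, it meets criterion G1): it controls the center.
By R1 (it controls the center): it meets criterion N1.
By R33 (it meets criterion N1, it is removed, it is tagged V1): it carries flag C1.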